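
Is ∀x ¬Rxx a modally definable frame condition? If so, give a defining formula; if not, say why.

Any modally definable frame class is closed under surjective bounded morphisms.
The 5-cycle (worlds 0,1,2,3,4 with 0→1→2→3→4→0) is irreflexive, and the map sending every world to a single reflexive point • is a surjective bounded morphism (forth: every edge maps to (•,•); back: every world has a successor). So any modal formula valid on the 5-cycle is also valid on the reflexive point, which is not irreflexive.
So the class is not modally definable.

Not modally definable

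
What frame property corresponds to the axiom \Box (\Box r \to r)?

shift-reflexivity: \forall x \forall y (Rxy \to Ryy)

Suppose □(□r→r) is valid. Take Rxy and set V(r)={w : Ryw}. Then at y, □r holds; since □(□r→r) at x, □r→r at y, so r at y, i.e. Ryy.
Conversely, any frame satisfying \forall x \forall y (Rxy \to Ryy) validates the schema.
So the correspondent is shift-reflexivity.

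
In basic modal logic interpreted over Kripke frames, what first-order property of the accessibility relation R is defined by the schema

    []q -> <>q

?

Suppose □q→◇q is valid. At any x set V(q)=W. Then □q at x, so ◇q at x, so x has a successor.
The converse is a direct semantic check.
Frame condition: forall x exists y Rxy.

seriality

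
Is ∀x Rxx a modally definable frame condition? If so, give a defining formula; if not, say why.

The condition is reflexivity. A defining modal formula is □q → q.

Yes, by □q → q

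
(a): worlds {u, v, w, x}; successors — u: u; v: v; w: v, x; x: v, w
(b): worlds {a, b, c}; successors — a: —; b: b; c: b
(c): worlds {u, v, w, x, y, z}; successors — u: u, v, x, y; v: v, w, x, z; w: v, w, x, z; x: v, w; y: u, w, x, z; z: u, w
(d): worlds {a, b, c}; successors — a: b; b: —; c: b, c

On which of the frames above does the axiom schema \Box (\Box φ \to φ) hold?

(b)

Frame correspondent (Sahlqvist): \forall x \forall y (Rxy \to Ryy) — i.e. shift-reflexivity.
(a): fails — Rxw but not Rww.
(b): ✓.
(c): fails — Ryx but not Rxx.
(d): fails — Rab but not Rbb.
Valid on: (b).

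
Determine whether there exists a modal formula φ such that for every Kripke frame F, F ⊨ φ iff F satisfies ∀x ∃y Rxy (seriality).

Yes — defined by □r → ◇r

Yes: it is seriality, defined by the D schema □r → ◇r.
Suppose □r→◇r is valid. At any x set V(r)=W. Then □r at x, so ◇r at x, so x has a successor.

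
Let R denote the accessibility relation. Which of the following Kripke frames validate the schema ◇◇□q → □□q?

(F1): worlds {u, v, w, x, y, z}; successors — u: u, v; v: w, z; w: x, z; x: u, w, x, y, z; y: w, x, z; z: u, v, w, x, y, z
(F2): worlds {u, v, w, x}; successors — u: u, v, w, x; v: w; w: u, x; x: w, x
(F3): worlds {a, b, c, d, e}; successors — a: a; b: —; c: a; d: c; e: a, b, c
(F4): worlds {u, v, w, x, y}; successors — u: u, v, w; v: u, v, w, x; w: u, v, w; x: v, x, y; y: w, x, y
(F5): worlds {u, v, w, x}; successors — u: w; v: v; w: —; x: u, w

(F3)

This is the axiom for a generalized confluence (Geach) condition; its first-order frame correspondent is ∀x ∀y ∀z ((xR²y ∧ xR²z) → ∃w (yRw ∧ z = w)).
(F1): fails — uR²u, uR²w but no t with uRt and w=t.
(F2): fails — uR²v, uR²u but no t with vRt and u=t.
(F3): holds.
(F4): fails — uR²u, uR²x but no t with uRt and x=t.
(F5): fails — xR²w, xR²w but no t with wRt and w=t.
Valid on: (F3).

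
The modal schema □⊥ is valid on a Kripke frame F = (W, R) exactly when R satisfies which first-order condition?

□⊥ is valid iff no world has any successor (otherwise □⊥ fails at any world with one).

emptiness of R: ∀x ∀y ¬Rxy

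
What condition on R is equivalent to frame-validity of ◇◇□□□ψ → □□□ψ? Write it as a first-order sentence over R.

This is a Sahlqvist (Geach-type) schema ◇^2□^3ψ → □^3◇^0ψ.
Minimal-valuation argument: fix x; take any y with xR^2y and any z with xR^3z. Set V(ψ) to the set of worlds R-reachable from y in exactly 3 steps. Then □^3ψ holds at y, so the antecedent holds at x; validity forces ◇^0ψ at z, giving a w with zR^0w and yR^3w.
First-order correspondent: ∀x ∀y ∀z ((xR²y ∧ xR³z) → ∃w (yR³w ∧ z = w)).

∀x ∀y ∀z ((xR²y ∧ xR³z) → ∃w (yR³w ∧ z = w))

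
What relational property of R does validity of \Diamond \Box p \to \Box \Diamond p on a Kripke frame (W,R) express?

convergence: \forall x \forall y \forall z (Rxy \wedge Rxz \to \exists w (Ryw \wedge Rzw))

This schema is the .2 axiom.
It corresponds to convergence: \forall x \forall y \forall z (Rxy \wedge Rxz \to \exists w (Ryw \wedge Rzw)).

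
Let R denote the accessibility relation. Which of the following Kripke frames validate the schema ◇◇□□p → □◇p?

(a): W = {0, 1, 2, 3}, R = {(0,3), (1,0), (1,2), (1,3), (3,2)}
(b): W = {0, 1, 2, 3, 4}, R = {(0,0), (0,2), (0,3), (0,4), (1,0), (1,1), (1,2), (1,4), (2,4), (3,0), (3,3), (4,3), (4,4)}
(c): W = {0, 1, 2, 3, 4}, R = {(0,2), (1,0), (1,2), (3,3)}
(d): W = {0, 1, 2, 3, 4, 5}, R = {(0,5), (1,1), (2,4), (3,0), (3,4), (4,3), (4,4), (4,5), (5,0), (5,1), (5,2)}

(b)

This is the axiom for a generalized confluence (Geach) condition; its first-order frame correspondent is ∀x ∀y ∀z ((xR²y ∧ xRz) → ∃w (yR²w ∧ zRw)).
(a): fails — 0R²2, 0R3 but no w with 2R²w and 3Rw.
(b): ✓.
(c): fails — 1R²2, 1R0 but no w with 2R²w and 0Rw.
(d): fails — 0R²2, 0R5 but no w with 2R²w and 5Rw.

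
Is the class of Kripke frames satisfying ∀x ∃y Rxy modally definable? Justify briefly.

Yes — defined by □r → ◇r

Yes: it is seriality, defined by the D schema □r → ◇r.
Suppose □r→◇r is valid. At any x set V(r)=W. Then □r at x, so ◇r at x, so x has a successor.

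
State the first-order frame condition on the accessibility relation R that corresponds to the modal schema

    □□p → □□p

This is a Sahlqvist (Geach-type) schema ◇^0□^2p → □^2◇^0p.
Minimal-valuation argument: fix x; take any y with xR^0y and any z with xR^2z. Set V(p) to the set of worlds R-reachable from y in exactly 2 steps. Then □^2p holds at y, so the antecedent holds at x; validity forces ◇^0p at z, giving a w with zR^0w and yR^2w.
First-order correspondent: ∀x ∀z (xR²z → ∃w (xR²w ∧ z = w)).

∀x ∀z (xR²z → ∃w (xR²w ∧ z = w))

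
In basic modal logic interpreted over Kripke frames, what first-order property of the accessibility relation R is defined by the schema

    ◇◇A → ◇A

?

This schema is equivalent to the 4 axiom □A → □□A.
It corresponds to transitivity: ∀x ∀y ∀z (Rxy ∧ Ryz → Rxz).

Transitivity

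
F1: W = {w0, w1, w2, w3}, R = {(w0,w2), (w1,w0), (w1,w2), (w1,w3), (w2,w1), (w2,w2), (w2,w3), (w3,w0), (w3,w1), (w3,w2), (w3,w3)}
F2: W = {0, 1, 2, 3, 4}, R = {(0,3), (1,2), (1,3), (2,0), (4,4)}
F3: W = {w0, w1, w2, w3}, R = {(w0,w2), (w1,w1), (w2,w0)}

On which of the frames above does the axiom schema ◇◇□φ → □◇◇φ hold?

F1, F3

Frame correspondent (Sahlqvist): ∀x ∀y ∀z ((xR²y ∧ xRz) → ∃w (yRw ∧ zR²w)) — i.e. a generalized confluence (Geach) condition.
F1: satisfies the condition.
F2: fails — 1R²0, 1R3 but no w with 0Rw and 3R²w.
F3: satisfies the condition.
Valid on: F1, F3.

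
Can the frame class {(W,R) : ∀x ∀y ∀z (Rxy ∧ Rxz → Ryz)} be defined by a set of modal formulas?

Definable; ◇r → □◇r defines it

This is a Sahlqvist condition; the 5 axiom ◇r → □◇r defines it.
Suppose ◇r→□◇r is valid. Take Rxy, Rxz and set V(r)={y}. Then ◇r at x, so □◇r at x, so ◇r at z, so some w with Rzw has r; w=y, i.e. Rzy. By symmetry of the argument, Ryz.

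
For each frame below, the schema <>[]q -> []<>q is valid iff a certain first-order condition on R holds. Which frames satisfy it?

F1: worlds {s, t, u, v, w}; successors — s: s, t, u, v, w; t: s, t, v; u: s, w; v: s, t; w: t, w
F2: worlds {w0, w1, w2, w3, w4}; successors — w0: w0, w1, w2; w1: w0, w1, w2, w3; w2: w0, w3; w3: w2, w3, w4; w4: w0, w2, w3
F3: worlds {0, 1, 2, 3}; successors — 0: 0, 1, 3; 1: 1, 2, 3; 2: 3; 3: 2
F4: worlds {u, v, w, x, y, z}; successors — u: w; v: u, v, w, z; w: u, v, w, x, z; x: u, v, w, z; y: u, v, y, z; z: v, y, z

F1, F2

The schema corresponds to convergence: forall x forall y forall z (Rxy & Rxz -> exists w (Ryw & Rzw)).
F1: condition met.
F2: condition met.
F3: fails — R00 and R03 but 0 and 3 have no common successor.
F4: fails — Rvz and Rvu but z and u have no common successor.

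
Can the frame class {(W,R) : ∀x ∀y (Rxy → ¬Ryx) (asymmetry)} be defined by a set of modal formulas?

If a class were modally definable it would be closed under surjective bounded morphisms (Goldblatt–Thomason).
The 4-cycle (worlds a,b,c,d with a→b→c→d→a) is asymmetric. Mapping every world to a single reflexive point • is a surjective bounded morphism, and the reflexive point is not asymmetric (R•• but asymmetry requires ¬R••).
Hence asymmetry is not modally definable.

No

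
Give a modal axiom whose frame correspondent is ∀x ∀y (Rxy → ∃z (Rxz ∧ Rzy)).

□□q → □q

A defining formula is □□q → □q (the C4 axiom).
Suppose □□q→□q is valid. Take Rxy and set V(q)={w : xR²w}. Then □□q at x, so □q at x, so q at y, i.e. ∃z(Rxz∧Rzy).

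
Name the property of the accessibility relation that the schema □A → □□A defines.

Suppose □A→□□A is valid. Take Rxy, Ryz and set V(A)={w : Rxw}. Then □A at x, so □□A at x, so □A at y, so A at z, i.e. Rxz.
Conversely, on a frame with transitivity the schema holds at every world under every valuation.
So the correspondent is transitivity.

Transitivity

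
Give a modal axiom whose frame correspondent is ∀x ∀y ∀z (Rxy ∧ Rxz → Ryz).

◇r → □◇r

The condition is the Euclidean property. The 5 schema ◇r → □◇r defines it.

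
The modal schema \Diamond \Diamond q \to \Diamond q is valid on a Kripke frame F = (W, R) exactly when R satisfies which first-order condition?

This schema is equivalent to the 4 axiom □q → □□q.
It corresponds to transitivity: \forall x \forall y \forall z (Rxy \wedge Ryz \to Rxz).

Transitivity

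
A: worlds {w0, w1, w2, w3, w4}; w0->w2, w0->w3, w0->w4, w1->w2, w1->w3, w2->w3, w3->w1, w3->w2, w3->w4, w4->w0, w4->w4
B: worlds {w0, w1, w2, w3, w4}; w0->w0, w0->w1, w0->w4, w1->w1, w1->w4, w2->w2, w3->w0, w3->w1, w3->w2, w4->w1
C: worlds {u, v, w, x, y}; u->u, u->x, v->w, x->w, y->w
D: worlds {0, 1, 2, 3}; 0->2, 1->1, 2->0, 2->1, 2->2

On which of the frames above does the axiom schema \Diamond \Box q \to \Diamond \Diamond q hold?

This is the axiom for a generalized confluence (Geach) condition; its first-order frame correspondent is \forall x \forall y (xRy \to \exists w (yRw \wedge x R^2 w)).
A: ✓.
B: ✓.
C: fails — vRw but no t with wRt and vR²t.
D: ✓.
Valid on: A, B, D.

A, B, D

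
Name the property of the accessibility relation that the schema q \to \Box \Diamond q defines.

Symmetry

This is the B axiom.
Its frame correspondent is symmetry — \forall x \forall y (Rxy \to Ryx).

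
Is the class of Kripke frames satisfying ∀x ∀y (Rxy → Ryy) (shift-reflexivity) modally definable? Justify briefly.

Yes: it is shift-reflexivity, defined by the T□ schema □(□p → p).
Suppose □(□p→p) is valid. Take Rxy and set V(p)={w : Ryw}. Then at y, □p holds; since □(□p→p) at x, □p→p at y, so p at y, i.e. Ryy.

Yes, by □(□p → p)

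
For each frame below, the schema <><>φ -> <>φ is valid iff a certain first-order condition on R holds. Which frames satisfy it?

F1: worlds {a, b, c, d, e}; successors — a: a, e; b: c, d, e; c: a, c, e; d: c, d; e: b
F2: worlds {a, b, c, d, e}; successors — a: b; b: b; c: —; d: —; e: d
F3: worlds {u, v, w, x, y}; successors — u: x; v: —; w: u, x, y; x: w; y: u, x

Frame correspondent (Sahlqvist): forall x forall y forall z (Rxy & Ryz -> Rxz) — i.e. transitivity.
F1: fails — Rbc and Rca but not Rba.
F2: satisfies the condition.
F3: fails — Rxw and Rwu but not Rxu.

F2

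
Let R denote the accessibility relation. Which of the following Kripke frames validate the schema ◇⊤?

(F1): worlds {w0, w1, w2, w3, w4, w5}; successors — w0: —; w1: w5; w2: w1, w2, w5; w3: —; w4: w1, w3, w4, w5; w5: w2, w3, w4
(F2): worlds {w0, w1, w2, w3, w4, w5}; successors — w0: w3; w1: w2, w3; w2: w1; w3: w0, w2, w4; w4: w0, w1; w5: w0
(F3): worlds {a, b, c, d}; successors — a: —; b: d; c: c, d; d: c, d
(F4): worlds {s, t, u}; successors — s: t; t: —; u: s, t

This is the axiom for seriality; its first-order frame correspondent is ∀x ∃y Rxy.
(F1): fails — world w0 has no successor.
(F2): ✓.
(F3): fails — world a has no successor.
(F4): fails — world t has no successor.
Valid on: (F2).

(F2)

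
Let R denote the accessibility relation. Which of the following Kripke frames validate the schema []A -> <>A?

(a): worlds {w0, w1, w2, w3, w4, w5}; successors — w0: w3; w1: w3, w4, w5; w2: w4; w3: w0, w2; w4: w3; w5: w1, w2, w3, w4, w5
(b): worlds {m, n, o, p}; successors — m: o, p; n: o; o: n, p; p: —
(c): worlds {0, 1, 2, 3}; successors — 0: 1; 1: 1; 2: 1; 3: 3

(a), (c)

The schema corresponds to seriality: forall x exists y Rxy.
(a): condition met.
(b): fails — world p has no successor.
(c): condition met.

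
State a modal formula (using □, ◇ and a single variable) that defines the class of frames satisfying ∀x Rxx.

The condition is reflexivity. The T schema □r → r defines it.

□r → r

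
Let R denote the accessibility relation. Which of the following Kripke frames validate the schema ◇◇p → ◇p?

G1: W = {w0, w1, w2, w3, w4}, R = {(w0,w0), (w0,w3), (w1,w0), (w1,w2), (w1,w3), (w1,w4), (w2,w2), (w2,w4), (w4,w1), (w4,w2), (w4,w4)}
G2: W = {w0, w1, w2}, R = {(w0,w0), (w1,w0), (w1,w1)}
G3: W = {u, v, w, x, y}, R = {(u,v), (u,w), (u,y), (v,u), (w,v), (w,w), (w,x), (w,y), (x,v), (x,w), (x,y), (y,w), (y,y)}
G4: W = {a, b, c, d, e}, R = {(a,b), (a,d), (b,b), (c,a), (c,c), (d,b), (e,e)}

G2

This is the axiom for transitivity; its first-order frame correspondent is ∀x ∀y ∀z (Rxy ∧ Ryz → Rxz).
G1: fails — Rw2w4 and Rw4w1 but not Rw2w1.
G2: condition met.
G3: fails — Ruv and Rvu but not Ruu.
G4: fails — Rca and Rab but not Rcb.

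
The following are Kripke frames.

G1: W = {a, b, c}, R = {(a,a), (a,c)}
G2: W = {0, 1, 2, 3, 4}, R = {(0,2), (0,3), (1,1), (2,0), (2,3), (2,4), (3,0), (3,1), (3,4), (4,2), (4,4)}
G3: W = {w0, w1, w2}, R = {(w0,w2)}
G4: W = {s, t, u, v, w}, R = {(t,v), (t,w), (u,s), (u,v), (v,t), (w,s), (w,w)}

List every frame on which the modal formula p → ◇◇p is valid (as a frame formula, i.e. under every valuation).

G2

Frame correspondent (Sahlqvist): ∀x ∃w (x = w ∧ xR²w) — i.e. a generalized confluence (Geach) condition.
G1: fails — at b but no w with b=w and bR²w.
G2: ✓.
G3: fails — at w0 but no w with w0=w and w0R²w.
G4: fails — at s but no w* with s=w* and sR²w*.
Valid on: G2.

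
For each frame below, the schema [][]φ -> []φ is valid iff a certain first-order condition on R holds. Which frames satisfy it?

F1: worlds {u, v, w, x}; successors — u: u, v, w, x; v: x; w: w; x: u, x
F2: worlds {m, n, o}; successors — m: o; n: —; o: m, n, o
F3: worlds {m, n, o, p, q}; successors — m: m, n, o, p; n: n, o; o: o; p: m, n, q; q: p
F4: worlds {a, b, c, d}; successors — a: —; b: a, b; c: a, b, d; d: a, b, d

F1, F2, F4

The schema corresponds to density: forall x forall y (Rxy -> exists z (Rxz & Rzy)).
F1: holds.
F2: holds.
F3: fails — Rqp but no z with Rqz and Rzp.
F4: holds.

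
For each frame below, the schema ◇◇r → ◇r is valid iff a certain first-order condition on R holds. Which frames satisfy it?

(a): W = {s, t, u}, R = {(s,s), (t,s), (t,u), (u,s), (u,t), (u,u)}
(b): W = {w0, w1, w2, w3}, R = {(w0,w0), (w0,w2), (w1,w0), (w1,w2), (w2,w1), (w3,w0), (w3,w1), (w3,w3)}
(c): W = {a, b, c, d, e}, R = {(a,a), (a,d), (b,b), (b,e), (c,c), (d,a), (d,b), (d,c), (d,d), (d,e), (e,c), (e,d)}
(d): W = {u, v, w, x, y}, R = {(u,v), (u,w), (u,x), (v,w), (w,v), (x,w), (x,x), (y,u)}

Frame correspondent (Sahlqvist): ∀x ∀y (xR²y → ∃w (y = w ∧ xRw)) — i.e. a generalized confluence (Geach) condition.
(a): fails — tR²t but no w with t=w and tRw.
(b): fails — w0R²w1 but no w with w1=w and w0Rw.
(c): fails — aR²b but no w with b=w and aRw.
(d): fails — vR²v but no t with v=t and vRt.
Valid on no frame.

none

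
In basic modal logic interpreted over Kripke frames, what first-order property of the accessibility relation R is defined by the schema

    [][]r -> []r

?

density: forall x forall y (Rxy -> exists z (Rxz & Rzy))

Suppose □□r→□r is valid. Take Rxy and set V(r)={w : xR²w}. Then □□r at x, so □r at x, so r at y, i.e. ∃z(Rxz∧Rzy).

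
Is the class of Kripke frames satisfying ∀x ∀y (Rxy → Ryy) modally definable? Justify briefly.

Yes, by □(□r → r)

The condition is shift-reflexivity. A defining modal formula is □(□r → r).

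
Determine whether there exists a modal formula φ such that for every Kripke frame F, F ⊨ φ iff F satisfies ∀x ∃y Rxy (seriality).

Yes — defined by □p → ◇p

This is a Sahlqvist condition; the D axiom □p → ◇p defines it.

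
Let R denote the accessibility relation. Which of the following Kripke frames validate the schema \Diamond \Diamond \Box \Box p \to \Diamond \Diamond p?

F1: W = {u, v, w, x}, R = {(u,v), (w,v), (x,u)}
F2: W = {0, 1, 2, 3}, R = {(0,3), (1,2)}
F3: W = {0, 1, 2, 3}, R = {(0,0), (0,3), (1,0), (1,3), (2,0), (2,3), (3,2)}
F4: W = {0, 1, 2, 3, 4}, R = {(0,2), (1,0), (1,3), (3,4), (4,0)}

F2, F3

The schema corresponds to a generalized confluence (Geach) condition: \forall x \forall y (x R^2 y \to \exists w (y R^2 w \wedge x R^2 w)).
F1: fails — xR²v but no t with vR²t and xR²t.
F2: holds.
F3: holds.
F4: fails — 1R²2 but no w with 2R²w and 1R²w.
Valid on: F2, F3.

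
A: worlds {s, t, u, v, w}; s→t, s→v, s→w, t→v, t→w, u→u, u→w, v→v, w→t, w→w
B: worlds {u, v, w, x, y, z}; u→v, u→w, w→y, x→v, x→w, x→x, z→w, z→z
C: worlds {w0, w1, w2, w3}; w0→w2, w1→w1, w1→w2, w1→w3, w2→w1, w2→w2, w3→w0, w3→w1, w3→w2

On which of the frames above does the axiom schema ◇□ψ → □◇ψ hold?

This is the axiom for convergence; its first-order frame correspondent is ∀x ∀y ∀z (Rxy ∧ Rxz → ∃w (Ryw ∧ Rzw)).
A: fails — Rsv and Rsw but v and w have no common successor.
B: fails — Ruv and Ruv but v and v have no common successor.
C: satisfies the condition.
Valid on: C.

C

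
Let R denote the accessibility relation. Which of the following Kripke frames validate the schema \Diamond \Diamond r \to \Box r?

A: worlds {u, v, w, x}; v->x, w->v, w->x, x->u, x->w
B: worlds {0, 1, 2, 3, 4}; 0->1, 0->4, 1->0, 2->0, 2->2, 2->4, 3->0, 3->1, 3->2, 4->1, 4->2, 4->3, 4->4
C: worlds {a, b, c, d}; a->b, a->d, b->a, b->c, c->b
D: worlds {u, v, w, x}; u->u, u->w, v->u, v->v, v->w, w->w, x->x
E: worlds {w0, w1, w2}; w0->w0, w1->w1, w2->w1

E

The schema corresponds to a generalized confluence (Geach) condition: \forall x \forall y \forall z ((x R^2 y \wedge xRz) \to \exists w (y = w \wedge z = w)).
A: fails — vR²u, vRx but u ≠ x.
B: fails — 0R²0, 0R1 but 0 ≠ 1.
C: fails — aR²a, aRb but a ≠ b.
D: fails — uR²u, uRw but u ≠ w.
E: satisfies the condition.
Valid on: E.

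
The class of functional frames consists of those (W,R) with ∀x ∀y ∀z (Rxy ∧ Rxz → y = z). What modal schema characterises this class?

The condition is partial functionality. The CD schema ◇s → □s defines it.
Suppose ◇s→□s is valid. Take Rxy, Rxz and set V(s)={y}. Then ◇s at x, so □s at x, so s at z, i.e. z=y.

◇s → □s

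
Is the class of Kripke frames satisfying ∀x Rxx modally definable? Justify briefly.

Yes, by □r → r

Yes: it is reflexivity, defined by the T schema □r → r.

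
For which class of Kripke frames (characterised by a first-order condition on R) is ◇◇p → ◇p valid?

This is frame-equivalent to □p → □□p (substitute ¬p for p and contrapose).
Suppose □p→□□p is valid. Take Rxy, Ryz and set V(p)={w : Rxw}. Then □p at x, so □□p at x, so □p at y, so p at z, i.e. Rxz.
Conversely, on a frame with transitivity the schema holds at every world under every valuation.
Frame condition: ∀x ∀y ∀z (Rxy ∧ Ryz → Rxz).

transitivity: ∀x ∀y ∀z (Rxy ∧ Ryz → Rxz)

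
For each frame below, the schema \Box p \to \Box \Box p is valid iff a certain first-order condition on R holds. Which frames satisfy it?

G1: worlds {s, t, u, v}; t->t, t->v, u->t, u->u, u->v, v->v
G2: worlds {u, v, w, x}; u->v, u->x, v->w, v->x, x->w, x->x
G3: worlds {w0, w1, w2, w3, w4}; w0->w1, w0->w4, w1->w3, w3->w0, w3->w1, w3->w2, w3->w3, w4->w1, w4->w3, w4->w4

G1

The schema corresponds to transitivity: \forall x \forall y \forall z (Rxy \wedge Ryz \to Rxz).
G1: holds.
G2: fails — Ruv and Rvw but not Ruw.
G3: fails — Rw0w4 and Rw4w3 but not Rw0w3.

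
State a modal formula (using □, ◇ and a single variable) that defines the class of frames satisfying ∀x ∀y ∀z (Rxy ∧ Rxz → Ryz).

This is the Euclidean property; the standard corresponding axiom is 5: ◇r → □◇r.
Suppose ◇r→□◇r is valid. Take Rxy, Rxz and set V(r)={y}. Then ◇r at x, so □◇r at x, so ◇r at z, so some w with Rzw has r; w=y, i.e. Rzy. By symmetry of the argument, Ryz.

◇r → □◇r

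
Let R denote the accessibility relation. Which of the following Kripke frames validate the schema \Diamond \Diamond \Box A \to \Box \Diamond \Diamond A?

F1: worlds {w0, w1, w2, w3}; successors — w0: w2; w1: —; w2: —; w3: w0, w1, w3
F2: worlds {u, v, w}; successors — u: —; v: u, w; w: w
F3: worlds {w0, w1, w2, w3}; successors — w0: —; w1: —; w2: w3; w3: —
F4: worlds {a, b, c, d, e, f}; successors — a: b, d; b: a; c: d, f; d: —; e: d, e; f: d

The schema corresponds to a generalized confluence (Geach) condition: \forall x \forall y \forall z ((x R^2 y \wedge xRz) \to \exists w (yRw \wedge z R^2 w)).
F1: fails — w3R²w0, w3Rw0 but no w with w0Rw and w0R²w.
F2: fails — vR²w, vRu but no t with wRt and uR²t.
F3: holds.
F4: fails — aR²a, aRd but no w with aRw and dR²w.
Valid on: F3.

F3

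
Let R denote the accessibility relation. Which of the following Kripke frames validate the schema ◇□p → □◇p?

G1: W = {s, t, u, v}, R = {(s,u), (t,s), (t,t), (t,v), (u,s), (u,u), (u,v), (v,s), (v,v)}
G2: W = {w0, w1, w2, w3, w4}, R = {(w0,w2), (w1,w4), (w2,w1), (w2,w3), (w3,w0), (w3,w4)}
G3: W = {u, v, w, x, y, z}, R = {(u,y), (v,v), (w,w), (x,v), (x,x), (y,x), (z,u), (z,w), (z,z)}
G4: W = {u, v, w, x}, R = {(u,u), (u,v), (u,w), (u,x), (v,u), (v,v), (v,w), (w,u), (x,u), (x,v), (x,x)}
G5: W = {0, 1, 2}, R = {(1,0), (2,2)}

Frame correspondent (Sahlqvist): ∀x ∀y ∀z (Rxy ∧ Rxz → ∃w (Ryw ∧ Rzw)) — i.e. convergence.
G1: fails — Rtv and Rts but v and s have no common successor.
G2: fails — Rw1w4 and Rw1w4 but w4 and w4 have no common successor.
G3: fails — Rzz and Rzu but z and u have no common successor.
G4: holds.
G5: fails — R10 and R10 but 0 and 0 have no common successor.

G4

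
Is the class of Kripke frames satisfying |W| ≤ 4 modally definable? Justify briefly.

If a class were modally definable it would be closed under disjoint unions (Goldblatt–Thomason).
Any modal formula valid on each of 5 disjoint one-world frames is valid on their disjoint union (validity is preserved under disjoint unions). Each one-world frame has |W|=1≤4, but the union has |W|=5.
So the class is not modally definable.

No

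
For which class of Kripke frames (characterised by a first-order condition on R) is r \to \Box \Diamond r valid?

Suppose r→□◇r is valid. Take Rxy and set V(r)={x}. Then r at x, so □◇r at x, so ◇r at y, so some z with Ryz has r; z=x, i.e. Ryx.

Symmetry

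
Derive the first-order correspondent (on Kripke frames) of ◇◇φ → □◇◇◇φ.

∀x ∀y ∀z ((xR²y ∧ xRz) → ∃w (y = w ∧ zR³w))

This is a Sahlqvist (Geach-type) schema ◇^2□^0φ → □^1◇^3φ.
Minimal-valuation argument: fix x; take any y with xR^2y and any z with xR^1z. Set V(φ) to the set of worlds R-reachable from y in exactly 0 steps. Then □^0φ holds at y, so the antecedent holds at x; validity forces ◇^3φ at z, giving a w with zR^3w and yR^0w.
First-order correspondent: ∀x ∀y ∀z ((xR²y ∧ xRz) → ∃w (y = w ∧ zR³w)).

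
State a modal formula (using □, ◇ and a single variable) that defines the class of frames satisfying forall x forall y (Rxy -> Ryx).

p → □◇p

The condition is symmetry. The B schema p → □◇p defines it.
Suppose p→□◇p is valid. Take Rxy and set V(p)={x}. Then p at x, so □◇p at x, so ◇p at y, so some z with Ryz has p; z=x, i.e. Ryx.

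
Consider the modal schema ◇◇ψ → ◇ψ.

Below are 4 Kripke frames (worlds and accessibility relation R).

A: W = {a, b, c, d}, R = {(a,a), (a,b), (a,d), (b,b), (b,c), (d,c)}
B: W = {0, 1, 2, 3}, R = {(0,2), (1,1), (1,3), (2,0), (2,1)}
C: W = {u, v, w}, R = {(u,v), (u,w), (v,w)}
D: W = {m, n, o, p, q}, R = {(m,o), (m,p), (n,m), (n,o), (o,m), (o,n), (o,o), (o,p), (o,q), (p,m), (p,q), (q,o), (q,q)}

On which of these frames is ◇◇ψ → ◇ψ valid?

Frame correspondent (Sahlqvist): ∀x ∀y ∀z (Rxy ∧ Ryz → Rxz) — i.e. transitivity.
A: fails — Rab and Rbc but not Rac.
B: fails — R02 and R20 but not R00.
C: ✓.
D: fails — Rpm and Rmo but not Rpo.
Valid on: C.

C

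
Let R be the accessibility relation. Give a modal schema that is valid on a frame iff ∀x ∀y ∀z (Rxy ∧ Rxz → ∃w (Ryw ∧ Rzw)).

◇□q → □◇q

A defining formula is ◇□q → □◇q (the .2 axiom).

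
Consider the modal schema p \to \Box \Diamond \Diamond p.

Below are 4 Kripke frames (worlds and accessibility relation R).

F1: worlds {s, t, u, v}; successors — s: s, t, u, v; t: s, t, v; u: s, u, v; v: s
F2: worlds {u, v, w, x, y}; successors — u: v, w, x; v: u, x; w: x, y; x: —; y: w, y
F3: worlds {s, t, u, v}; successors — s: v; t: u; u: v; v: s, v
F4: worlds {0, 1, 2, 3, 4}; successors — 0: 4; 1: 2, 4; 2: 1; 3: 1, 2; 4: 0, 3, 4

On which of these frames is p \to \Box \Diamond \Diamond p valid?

This is the axiom for a generalized confluence (Geach) condition; its first-order frame correspondent is \forall x \forall z (xRz \to \exists w (x = w \wedge z R^2 w)).
F1: ✓.
F2: fails — uRv but no t with u=t and vR²t.
F3: fails — tRu but no w with t=w and uR²w.
F4: fails — 1R2 but no w with 1=w and 2R²w.
Valid on: F1.

F1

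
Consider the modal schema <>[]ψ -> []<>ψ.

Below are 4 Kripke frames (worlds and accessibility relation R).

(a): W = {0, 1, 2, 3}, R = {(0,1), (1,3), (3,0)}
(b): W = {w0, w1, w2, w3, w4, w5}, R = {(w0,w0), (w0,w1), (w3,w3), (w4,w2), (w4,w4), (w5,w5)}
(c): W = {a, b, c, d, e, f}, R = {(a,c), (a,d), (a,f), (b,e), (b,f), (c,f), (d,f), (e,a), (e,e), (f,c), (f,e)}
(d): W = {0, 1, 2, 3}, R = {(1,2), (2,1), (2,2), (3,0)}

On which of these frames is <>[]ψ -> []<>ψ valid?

(a)

This is the axiom for convergence; its first-order frame correspondent is forall x forall y forall z (Rxy & Rxz -> exists w (Ryw & Rzw)).
(a): holds.
(b): fails — Rw0w1 and Rw0w1 but w1 and w1 have no common successor.
(c): fails — Rac and Raf but c and f have no common successor.
(d): fails — R30 and R30 but 0 and 0 have no common successor.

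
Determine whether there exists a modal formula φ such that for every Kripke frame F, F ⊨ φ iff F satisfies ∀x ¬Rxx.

Any modally definable frame class is closed under surjective bounded morphisms.
The 5-cycle (worlds s,t,u,v,w with s→t→u→v→w→s) is irreflexive, and the map sending every world to a single reflexive point • is a surjective bounded morphism (forth: every edge maps to (•,•); back: every world has a successor). So any modal formula valid on the 5-cycle is also valid on the reflexive point, which is not irreflexive.
So the class is not modally definable.

No — not modally definable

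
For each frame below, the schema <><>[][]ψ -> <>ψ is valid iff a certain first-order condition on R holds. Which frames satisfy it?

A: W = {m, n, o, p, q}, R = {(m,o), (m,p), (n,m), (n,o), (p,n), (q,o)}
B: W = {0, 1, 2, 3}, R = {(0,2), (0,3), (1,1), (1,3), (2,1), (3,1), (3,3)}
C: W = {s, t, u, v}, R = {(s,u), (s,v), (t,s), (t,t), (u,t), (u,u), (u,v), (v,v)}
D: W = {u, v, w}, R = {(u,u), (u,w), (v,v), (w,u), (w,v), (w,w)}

Frame correspondent (Sahlqvist): forall x forall y (x R^2 y -> exists w (y R^2 w & xRw)) — i.e. a generalized confluence (Geach) condition.
A: fails — nR²o but no w with oR²w and nRw.
B: ✓.
C: fails — tR²v but no w with vR²w and tRw.
D: fails — uR²v but no t with vR²t and uRt.
Valid on: B.

B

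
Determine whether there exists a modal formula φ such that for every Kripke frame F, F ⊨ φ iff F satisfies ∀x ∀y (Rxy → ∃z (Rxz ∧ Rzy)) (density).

Yes: it is density, defined by the C4 schema □□p → □p.
Suppose □□p→□p is valid. Take Rxy and set V(p)={w : xR²w}. Then □□p at x, so □p at x, so p at y, i.e. ∃z(Rxz∧Rzy).

Yes — defined by □□p → □p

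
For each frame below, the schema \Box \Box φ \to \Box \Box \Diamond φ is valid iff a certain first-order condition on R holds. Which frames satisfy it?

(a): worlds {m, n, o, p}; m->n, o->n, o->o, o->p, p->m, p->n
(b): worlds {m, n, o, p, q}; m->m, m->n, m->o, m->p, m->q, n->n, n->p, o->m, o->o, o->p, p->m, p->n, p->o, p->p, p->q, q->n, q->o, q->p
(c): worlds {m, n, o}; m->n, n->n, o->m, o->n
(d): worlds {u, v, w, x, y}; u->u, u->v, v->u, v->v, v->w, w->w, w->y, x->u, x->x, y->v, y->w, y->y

Frame correspondent (Sahlqvist): \forall x \forall z (x R^2 z \to \exists w (x R^2 w \wedge zRw)) — i.e. a generalized confluence (Geach) condition.
(a): fails — oR²n but no w with oR²w and nRw.
(b): ✓.
(c): ✓.
(d): ✓.
Valid on: (b), (c), (d).

(b), (c), (d)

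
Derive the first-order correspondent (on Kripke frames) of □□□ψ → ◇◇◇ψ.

∀x ∃w (xR³w ∧ xR³w)

This is a Sahlqvist (Geach-type) schema ◇^0□^3ψ → □^0◇^3ψ.
Minimal-valuation argument: fix x; take any y with xR^0y and any z with xR^0z. Set V(ψ) to the set of worlds R-reachable from y in exactly 3 steps. Then □^3ψ holds at y, so the antecedent holds at x; validity forces ◇^3ψ at z, giving a w with zR^3w and yR^3w.
First-order correspondent: ∀x ∃w (xR³w ∧ xR³w).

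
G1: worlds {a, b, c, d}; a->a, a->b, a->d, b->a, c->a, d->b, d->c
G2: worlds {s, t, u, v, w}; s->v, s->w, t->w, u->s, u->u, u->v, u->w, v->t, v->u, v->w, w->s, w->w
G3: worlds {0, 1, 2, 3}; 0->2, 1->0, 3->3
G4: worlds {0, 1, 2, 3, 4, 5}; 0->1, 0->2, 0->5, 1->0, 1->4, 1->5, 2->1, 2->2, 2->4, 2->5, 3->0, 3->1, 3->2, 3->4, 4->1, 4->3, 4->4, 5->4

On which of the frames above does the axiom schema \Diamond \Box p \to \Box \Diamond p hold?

This is the axiom for convergence; its first-order frame correspondent is \forall x \forall y \forall z (Rxy \wedge Rxz \to \exists w (Ryw \wedge Rzw)).
G1: fails — Rab and Rad but b and d have no common successor.
G2: holds.
G3: fails — R02 and R02 but 2 and 2 have no common successor.
G4: fails — R10 and R15 but 0 and 5 have no common successor.

G2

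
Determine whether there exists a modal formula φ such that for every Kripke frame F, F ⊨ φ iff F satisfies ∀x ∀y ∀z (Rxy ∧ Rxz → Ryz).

Yes, by ◇q → □◇q

This is a Sahlqvist condition; the 5 axiom ◇q → □◇q defines it.
Suppose ◇q→□◇q is valid. Take Rxy, Rxz and set V(q)={y}. Then ◇q at x, so □◇q at x, so ◇q at z, so some w with Rzw has q; w=y, i.e. Rzy. By symmetry of the argument, Ryz.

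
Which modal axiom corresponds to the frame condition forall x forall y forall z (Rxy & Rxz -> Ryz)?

◇s → □◇s

A defining formula is ◇s → □◇s (the 5 axiom).
Suppose ◇s→□◇s is valid. Take Rxy, Rxz and set V(s)={y}. Then ◇s at x, so □◇s at x, so ◇s at z, so some w with Rzw has s; w=y, i.e. Rzy. By symmetry of the argument, Ryz.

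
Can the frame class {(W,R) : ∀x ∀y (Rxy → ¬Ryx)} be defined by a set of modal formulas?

Any modally definable frame class is closed under surjective bounded morphisms.
The 3-cycle (worlds w0,w1,w2 with w0→w1→w2→w0) is asymmetric. Mapping every world to a single reflexive point • is a surjective bounded morphism, and the reflexive point is not asymmetric (R•• but asymmetry requires ¬R••).
So the class is not modally definable.

Not modally definable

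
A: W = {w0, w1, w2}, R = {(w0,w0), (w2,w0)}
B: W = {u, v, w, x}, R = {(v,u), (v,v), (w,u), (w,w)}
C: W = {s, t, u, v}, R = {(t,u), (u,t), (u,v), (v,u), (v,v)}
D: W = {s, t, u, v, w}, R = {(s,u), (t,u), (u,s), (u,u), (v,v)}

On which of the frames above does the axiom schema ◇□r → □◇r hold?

The schema corresponds to convergence: ∀x ∀y ∀z (Rxy ∧ Rxz → ∃w (Ryw ∧ Rzw)).
A: satisfies the condition.
B: fails — Rvu and Rvu but u and u have no common successor.
C: satisfies the condition.
D: satisfies the condition.

A, C, D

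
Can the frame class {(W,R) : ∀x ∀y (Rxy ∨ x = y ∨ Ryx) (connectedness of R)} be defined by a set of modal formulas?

No — not modally definable

Modal frame validity is preserved under disjoint unions.
Take 4 disjoint single-world reflexive frames: each is trivially connected, but their disjoint union has 4 worlds with no edge between distinct components, so it is not connected.
So no modal formula (or set of formulas) defines exactly the connected frames.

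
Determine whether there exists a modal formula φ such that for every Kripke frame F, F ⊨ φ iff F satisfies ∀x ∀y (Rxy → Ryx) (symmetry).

Yes, by p → □◇p

The condition is symmetry. A defining modal formula is p → □◇p.
Suppose p→□◇p is valid. Take Rxy and set V(p)={x}. Then p at x, so □◇p at x, so ◇p at y, so some z with Ryz has p; z=x, i.e. Ryx.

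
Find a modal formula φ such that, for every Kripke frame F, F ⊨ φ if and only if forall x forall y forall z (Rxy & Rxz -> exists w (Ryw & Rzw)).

◇□ψ → □◇ψ

A defining formula is ◇□ψ → □◇ψ (the .2 axiom).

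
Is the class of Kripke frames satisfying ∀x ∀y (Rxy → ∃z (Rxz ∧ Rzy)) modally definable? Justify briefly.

Yes — defined by □□r → □r

Yes: it is density, defined by the C4 schema □□r → □r.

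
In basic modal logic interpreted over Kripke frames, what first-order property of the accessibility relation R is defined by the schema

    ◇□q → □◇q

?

Convergence

This schema is the .2 axiom.
Its frame correspondent is convergence — ∀x ∀y ∀z (Rxy ∧ Rxz → ∃w (Ryw ∧ Rzw)).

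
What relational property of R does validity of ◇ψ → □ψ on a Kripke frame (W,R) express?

partial functionality

Suppose ◇ψ→□ψ is valid. Take Rxy, Rxz and set V(ψ)={y}. Then ◇ψ at x, so □ψ at x, so ψ at z, i.e. z=y.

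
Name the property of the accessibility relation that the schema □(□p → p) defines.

Suppose □(□p→p) is valid. Take Rxy and set V(p)={w : Ryw}. Then at y, □p holds; since □(□p→p) at x, □p→p at y, so p at y, i.e. Ryy.
Conversely, on a frame with shift-reflexivity the schema holds at every world under every valuation.
So the correspondent is shift-reflexivity.

shift-reflexivity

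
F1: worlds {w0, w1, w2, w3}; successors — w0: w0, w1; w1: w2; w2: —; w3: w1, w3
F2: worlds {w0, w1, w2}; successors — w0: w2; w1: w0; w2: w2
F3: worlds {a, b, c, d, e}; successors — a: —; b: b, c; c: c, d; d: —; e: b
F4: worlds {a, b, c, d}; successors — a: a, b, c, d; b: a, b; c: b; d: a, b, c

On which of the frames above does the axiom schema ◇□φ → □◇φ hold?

F2, F4

Frame correspondent (Sahlqvist): ∀x ∀y ∀z (Rxy ∧ Rxz → ∃w (Ryw ∧ Rzw)) — i.e. convergence.
F1: fails — Rw0w1 and Rw0w0 but w1 and w0 have no common successor.
F2: ✓.
F3: fails — Rcc and Rcd but c and d have no common successor.
F4: ✓.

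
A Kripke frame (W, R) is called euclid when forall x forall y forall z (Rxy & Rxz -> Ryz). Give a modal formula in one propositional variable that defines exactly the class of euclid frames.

◇s → □◇s

A defining formula is ◇s → □◇s (the 5 axiom).
Suppose ◇s→□◇s is valid. Take Rxy, Rxz and set V(s)={y}. Then ◇s at x, so □◇s at x, so ◇s at z, so some w with Rzw has s; w=y, i.e. Rzy. By symmetry of the argument, Ryz.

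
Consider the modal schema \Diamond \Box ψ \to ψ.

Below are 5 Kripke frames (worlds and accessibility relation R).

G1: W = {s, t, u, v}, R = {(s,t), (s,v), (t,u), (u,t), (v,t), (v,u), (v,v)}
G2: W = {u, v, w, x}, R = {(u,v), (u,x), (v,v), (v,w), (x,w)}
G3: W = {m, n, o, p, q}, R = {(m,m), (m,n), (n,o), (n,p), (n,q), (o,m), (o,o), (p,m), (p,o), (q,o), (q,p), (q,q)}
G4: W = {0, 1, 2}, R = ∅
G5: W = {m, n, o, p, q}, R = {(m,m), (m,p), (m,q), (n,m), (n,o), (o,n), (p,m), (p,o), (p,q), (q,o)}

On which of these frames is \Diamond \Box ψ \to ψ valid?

This is the axiom for symmetry; its first-order frame correspondent is \forall x \forall y (Rxy \to Ryx).
G1: fails — Rvt but not Rtv.
G2: fails — Ruv but not Rvu.
G3: fails — Rom but not Rmo.
G4: ✓.
G5: fails — Rpo but not Rop.
Valid on: G4.

G4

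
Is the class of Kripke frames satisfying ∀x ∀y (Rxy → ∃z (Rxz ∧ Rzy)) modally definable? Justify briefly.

Yes, by □□r → □r

This is a Sahlqvist condition; the C4 axiom □□r → □r defines it.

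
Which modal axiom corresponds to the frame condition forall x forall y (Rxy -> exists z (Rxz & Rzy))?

A defining formula is □□p → □p (the C4 axiom).

□□p → □p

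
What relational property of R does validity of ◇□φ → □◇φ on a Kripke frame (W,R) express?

Convergence

Suppose ◇□φ→□◇φ is valid. Take Rxy, Rxz and set V(φ)={w : Ryw}. Then □φ at y so ◇□φ at x, so □◇φ at x, so ◇φ at z, giving w with Rzw and Ryw.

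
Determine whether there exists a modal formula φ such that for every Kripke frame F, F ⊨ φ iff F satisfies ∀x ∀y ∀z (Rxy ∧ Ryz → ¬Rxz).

Not definable by any modal formula

Modal frame validity is preserved under surjective bounded morphisms.
The 7-cycle (worlds 0,1,2,3,4,5,6 with 0→1→2→3→4→5→6→0) is intransitive. Mapping every world to a single reflexive point • is a surjective bounded morphism; the reflexive point is not intransitive (R••∧R•• but R••).
Hence intransitivity is not modally definable.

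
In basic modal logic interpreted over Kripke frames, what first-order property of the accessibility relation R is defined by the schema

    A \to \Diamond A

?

Reflexivity

This is frame-equivalent to □A → A (substitute ¬A for A and contrapose).
Suppose □A→A is valid. At any x set V(A)={w : Rxw}. Then □A holds at x, so A holds at x, i.e. Rxx.
The converse is a direct semantic check.
Frame condition: \forall x Rxx.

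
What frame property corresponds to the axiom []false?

This schema is the Ver axiom.
Its frame correspondent is emptiness of R — forall x forall y ~Rxy.

emptiness of R: forall x forall y ~Rxy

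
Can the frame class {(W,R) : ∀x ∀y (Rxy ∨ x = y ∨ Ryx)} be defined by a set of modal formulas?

Modal frame validity is preserved under disjoint unions.
Take 2 disjoint single-world reflexive frames: each is trivially connected, but their disjoint union has 2 worlds with no edge between distinct components, so it is not connected.
So the class is not modally definable.

Not definable by any modal formula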